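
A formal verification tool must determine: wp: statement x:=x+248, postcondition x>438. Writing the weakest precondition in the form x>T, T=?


Formula: wp(x:=E, P) = P[E/x] (substitute E for x in postcondition)
Step 1: Postcondition: x>438
Step 2: Substitute x+248 for x: x+248>438
Step 3: Solve for x: x > 438-248 = 190

190


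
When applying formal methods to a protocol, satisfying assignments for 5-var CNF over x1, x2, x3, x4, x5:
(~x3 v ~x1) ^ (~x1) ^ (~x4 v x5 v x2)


CNF with 3 clauses over 5 vars (32 assignments).
An assignment satisfies CNF iff every clause has >=1 true literal.
Check each row (bits = x1,x2,x3,x4,x5; clause T/F shown):
  row 0 [00000]: clauses=TTT -> 1
  row 1 [00001]: clauses=TTT -> 1
  row 2 [00010]: clauses=TTF -> 0
  row 3 [00011]: clauses=TTT -> 1
  row 4 [00100]: clauses=TTT -> 1
  row 5 [00101]: clauses=TTT -> 1
  row 6 [00110]: clauses=TTF -> 0
  row 7 [00111]: clauses=TTT -> 1
  row 8 [01000]: clauses=TTT -> 1
  row 9 [01001]: clauses=TTT -> 1
  row 10 [01010]: clauses=TTT -> 1
  row 11 [01011]: clauses=TTT -> 1
  row 12 [01100]: clauses=TTT -> 1
  row 13 [01101]: clauses=TTT -> 1
  row 14 [01110]: clauses=TTT -> 1
  row 15 [01111]: clauses=TTT -> 1
  row 16 [10000]: clauses=TFT -> 0
  row 17 [10001]: clauses=TFT -> 0
  row 18 [10010]: clauses=TFF -> 0
  row 19 [10011]: clauses=TFT -> 0
  row 20 [10100]: clauses=FFT -> 0
  row 21 [10101]: clauses=FFT -> 0
  row 22 [10110]: clauses=FFF -> 0
  row 23 [10111]: clauses=FFT -> 0
  row 24 [11000]: clauses=TFT -> 0
  row 25 [11001]: clauses=TFT -> 0
  row 26 [11010]: clauses=TFT -> 0
  row 27 [11011]: clauses=TFT -> 0
  row 28 [11100]: clauses=FFT -> 0
  row 29 [11101]: clauses=FFT -> 0
  row 30 [11110]: clauses=FFT -> 0
  row 31 [11111]: clauses=FFT -> 0
Full result column, 8 rows per line (x1,x2 fixed per line; x3,x4,x5 runs 000..111 left to right):
  rows 0-7 [x1,x2=00]: 11011101  (ones: 6)
  rows 8-15 [x1,x2=01]: 11111111  (ones: 8)
  rows 16-23 [x1,x2=10]: 00000000  (ones: 0)
  rows 24-31 [x1,x2=11]: 00000000  (ones: 0)
Satisfying assignments = 6+8+0+0 = 14

14


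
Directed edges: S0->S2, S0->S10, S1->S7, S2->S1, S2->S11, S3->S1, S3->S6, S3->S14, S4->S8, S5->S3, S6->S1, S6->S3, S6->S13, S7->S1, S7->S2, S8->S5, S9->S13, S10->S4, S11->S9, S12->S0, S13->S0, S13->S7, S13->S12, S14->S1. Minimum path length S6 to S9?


BFS layer-by-layer from S6:
  dist 0: {S6}
  dist 1: {S1, S3, S13}
  dist 2: {S0, S7, S12, S14}
  dist 3: {S2, S10}
  dist 4: {S4, S11}
  dist 5: {S8, S9}
  -> S9 reached at distance 5
Shortest path length = 5

5


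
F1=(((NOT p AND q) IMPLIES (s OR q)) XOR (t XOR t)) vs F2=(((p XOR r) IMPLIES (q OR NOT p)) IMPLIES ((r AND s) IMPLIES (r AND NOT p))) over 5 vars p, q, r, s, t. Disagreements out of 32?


F1 = (((NOT p AND q) IMPLIES (s OR q)) XOR (t XOR t))
F2 = (((p XOR r) IMPLIES (q OR NOT p)) IMPLIES ((r AND s) IMPLIES (r AND NOT p)))
Evaluate both on each of 32 rows (bits = p,q,r,s,t):
  row 0 [00000]: F1=1 F2=1 -> 0
  row 1 [00001]: F1=1 F2=1 -> 0
  row 2 [00010]: F1=1 F2=1 -> 0
  row 3 [00011]: F1=1 F2=1 -> 0
  row 4 [00100]: F1=1 F2=1 -> 0
  row 5 [00101]: F1=1 F2=1 -> 0
  row 6 [00110]: F1=1 F2=1 -> 0
  row 7 [00111]: F1=1 F2=1 -> 0
  row 8 [01000]: F1=1 F2=1 -> 0
  row 9 [01001]: F1=1 F2=1 -> 0
  row 10 [01010]: F1=1 F2=1 -> 0
  row 11 [01011]: F1=1 F2=1 -> 0
  row 12 [01100]: F1=1 F2=1 -> 0
  row 13 [01101]: F1=1 F2=1 -> 0
  row 14 [01110]: F1=1 F2=1 -> 0
  row 15 [01111]: F1=1 F2=1 -> 0
  row 16 [10000]: F1=1 F2=1 -> 0
  row 17 [10001]: F1=1 F2=1 -> 0
  row 18 [10010]: F1=1 F2=1 -> 0
  row 19 [10011]: F1=1 F2=1 -> 0
  row 20 [10100]: F1=1 F2=1 -> 0
  row 21 [10101]: F1=1 F2=1 -> 0
  row 22 [10110]: F1=1 F2=0 (differ) -> 1
  row 23 [10111]: F1=1 F2=0 (differ) -> 1
  row 24 [11000]: F1=1 F2=1 -> 0
  row 25 [11001]: F1=1 F2=1 -> 0
  row 26 [11010]: F1=1 F2=1 -> 0
  row 27 [11011]: F1=1 F2=1 -> 0
  row 28 [11100]: F1=1 F2=1 -> 0
  row 29 [11101]: F1=1 F2=1 -> 0
  row 30 [11110]: F1=1 F2=0 (differ) -> 1
  row 31 [11111]: F1=1 F2=0 (differ) -> 1
Full result column, 8 rows per line (p,q fixed per line; r,s,t runs 000..111 left to right):
  rows 0-7 [p,q=00]: 00000000  (ones: 0)
  rows 8-15 [p,q=01]: 00000000  (ones: 0)
  rows 16-23 [p,q=10]: 00000011  (ones: 2)
  rows 24-31 [p,q=11]: 00000011  (ones: 2)
Disagreements = 0+0+2+2 = 4

4


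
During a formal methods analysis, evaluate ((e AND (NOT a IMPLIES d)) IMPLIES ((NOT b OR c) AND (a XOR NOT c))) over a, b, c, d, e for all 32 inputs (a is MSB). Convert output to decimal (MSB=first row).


Formula: ((e AND (NOT a IMPLIES d)) IMPLIES ((NOT b OR c) AND (a XOR NOT c))) over a, b, c, d, e (32 rows)
Evaluate each row (bits = a,b,c,d,e, MSB first):
  row 0 [00000]: ((0 AND (NOT 0 IMPLIES 0)) IMPLIES ((NOT 0 OR 0) AND (0 XOR NOT 0))) -> 1
  row 1 [00001]: ((1 AND (NOT 0 IMPLIES 0)) IMPLIES ((NOT 0 OR 0) AND (0 XOR NOT 0))) -> 1
  row 2 [00010]: ((0 AND (NOT 0 IMPLIES 1)) IMPLIES ((NOT 0 OR 0) AND (0 XOR NOT 0))) -> 1
  row 3 [00011]: ((1 AND (NOT 0 IMPLIES 1)) IMPLIES ((NOT 0 OR 0) AND (0 XOR NOT 0))) -> 1
  row 4 [00100]: ((0 AND (NOT 0 IMPLIES 0)) IMPLIES ((NOT 0 OR 1) AND (0 XOR NOT 1))) -> 1
  row 5 [00101]: ((1 AND (NOT 0 IMPLIES 0)) IMPLIES ((NOT 0 OR 1) AND (0 XOR NOT 1))) -> 1
  row 6 [00110]: ((0 AND (NOT 0 IMPLIES 1)) IMPLIES ((NOT 0 OR 1) AND (0 XOR NOT 1))) -> 1
  row 7 [00111]: ((1 AND (NOT 0 IMPLIES 1)) IMPLIES ((NOT 0 OR 1) AND (0 XOR NOT 1))) -> 0
  row 8 [01000]: ((0 AND (NOT 0 IMPLIES 0)) IMPLIES ((NOT 1 OR 0) AND (0 XOR NOT 0))) -> 1
  row 9 [01001]: ((1 AND (NOT 0 IMPLIES 0)) IMPLIES ((NOT 1 OR 0) AND (0 XOR NOT 0))) -> 1
  row 10 [01010]: ((0 AND (NOT 0 IMPLIES 1)) IMPLIES ((NOT 1 OR 0) AND (0 XOR NOT 0))) -> 1
  row 11 [01011]: ((1 AND (NOT 0 IMPLIES 1)) IMPLIES ((NOT 1 OR 0) AND (0 XOR NOT 0))) -> 0
  row 12 [01100]: ((0 AND (NOT 0 IMPLIES 0)) IMPLIES ((NOT 1 OR 1) AND (0 XOR NOT 1))) -> 1
  row 13 [01101]: ((1 AND (NOT 0 IMPLIES 0)) IMPLIES ((NOT 1 OR 1) AND (0 XOR NOT 1))) -> 1
  row 14 [01110]: ((0 AND (NOT 0 IMPLIES 1)) IMPLIES ((NOT 1 OR 1) AND (0 XOR NOT 1))) -> 1
  row 15 [01111]: ((1 AND (NOT 0 IMPLIES 1)) IMPLIES ((NOT 1 OR 1) AND (0 XOR NOT 1))) -> 0
  row 16 [10000]: ((0 AND (NOT 1 IMPLIES 0)) IMPLIES ((NOT 0 OR 0) AND (1 XOR NOT 0))) -> 1
  row 17 [10001]: ((1 AND (NOT 1 IMPLIES 0)) IMPLIES ((NOT 0 OR 0) AND (1 XOR NOT 0))) -> 0
  row 18 [10010]: ((0 AND (NOT 1 IMPLIES 1)) IMPLIES ((NOT 0 OR 0) AND (1 XOR NOT 0))) -> 1
  row 19 [10011]: ((1 AND (NOT 1 IMPLIES 1)) IMPLIES ((NOT 0 OR 0) AND (1 XOR NOT 0))) -> 0
  row 20 [10100]: ((0 AND (NOT 1 IMPLIES 0)) IMPLIES ((NOT 0 OR 1) AND (1 XOR NOT 1))) -> 1
  row 21 [10101]: ((1 AND (NOT 1 IMPLIES 0)) IMPLIES ((NOT 0 OR 1) AND (1 XOR NOT 1))) -> 1
  row 22 [10110]: ((0 AND (NOT 1 IMPLIES 1)) IMPLIES ((NOT 0 OR 1) AND (1 XOR NOT 1))) -> 1
  row 23 [10111]: ((1 AND (NOT 1 IMPLIES 1)) IMPLIES ((NOT 0 OR 1) AND (1 XOR NOT 1))) -> 1
  row 24 [11000]: ((0 AND (NOT 1 IMPLIES 0)) IMPLIES ((NOT 1 OR 0) AND (1 XOR NOT 0))) -> 1
  row 25 [11001]: ((1 AND (NOT 1 IMPLIES 0)) IMPLIES ((NOT 1 OR 0) AND (1 XOR NOT 0))) -> 0
  row 26 [11010]: ((0 AND (NOT 1 IMPLIES 1)) IMPLIES ((NOT 1 OR 0) AND (1 XOR NOT 0))) -> 1
  row 27 [11011]: ((1 AND (NOT 1 IMPLIES 1)) IMPLIES ((NOT 1 OR 0) AND (1 XOR NOT 0))) -> 0
  row 28 [11100]: ((0 AND (NOT 1 IMPLIES 0)) IMPLIES ((NOT 1 OR 1) AND (1 XOR NOT 1))) -> 1
  row 29 [11101]: ((1 AND (NOT 1 IMPLIES 0)) IMPLIES ((NOT 1 OR 1) AND (1 XOR NOT 1))) -> 1
  row 30 [11110]: ((0 AND (NOT 1 IMPLIES 1)) IMPLIES ((NOT 1 OR 1) AND (1 XOR NOT 1))) -> 1
  row 31 [11111]: ((1 AND (NOT 1 IMPLIES 1)) IMPLIES ((NOT 1 OR 1) AND (1 XOR NOT 1))) -> 1
Full result column, 4 rows per line (a,b,c fixed per line; d,e runs 00..11 left to right):
  rows 0-3 [a,b,c=000]: 1111  = hex F
  rows 4-7 [a,b,c=001]: 1110  = hex E
  rows 8-11 [a,b,c=010]: 1110  = hex E
  rows 12-15 [a,b,c=011]: 1110  = hex E
  rows 16-19 [a,b,c=100]: 1010  = hex A
  rows 20-23 [a,b,c=101]: 1111  = hex F
  rows 24-27 [a,b,c=110]: 1010  = hex A
  rows 28-31 [a,b,c=111]: 1111  = hex F
Output column (row 0 .. row 31) = 11111110111011101010111110101111
Output column grouped in 4s = 1111 1110 1110 1110 1010 1111 1010 1111 = 0xFEEEAFAF
Convert to decimal digit by digit (value = value*16 + digit):
  F -> 15
  15*16 + 14 (E) = 254
  254*16 + 14 (E) = 4078
  4078*16 + 14 (E) = 65262
  65262*16 + 10 (A) = 1044202
  1044202*16 + 15 (F) = 16707247
  16707247*16 + 10 (A) = 267315962
  267315962*16 + 15 (F) = 4277055407
Decimal = 4277055407

4277055407


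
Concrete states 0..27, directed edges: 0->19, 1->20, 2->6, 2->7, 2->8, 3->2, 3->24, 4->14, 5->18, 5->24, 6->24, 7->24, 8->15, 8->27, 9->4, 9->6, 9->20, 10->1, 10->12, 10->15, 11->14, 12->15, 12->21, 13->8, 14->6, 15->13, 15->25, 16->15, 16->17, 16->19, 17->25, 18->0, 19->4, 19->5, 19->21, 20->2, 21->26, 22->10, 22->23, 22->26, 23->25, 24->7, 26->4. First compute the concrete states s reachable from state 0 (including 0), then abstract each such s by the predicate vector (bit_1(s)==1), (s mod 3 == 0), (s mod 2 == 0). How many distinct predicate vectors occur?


BFS from 0:
Concrete reachable: {0, 4, 5, 6, 7, 14, 18, 19, 21, 24, 26}
Abstract via predicates (bit_1(s)==1), (s mod 3 == 0), (s mod 2 == 0):
  (0,0,0) <- {5}
  (0,0,1) <- {4}
  (0,1,0) <- {21}
  (0,1,1) <- {0, 24}
  (1,0,0) <- {7, 19}
  (1,0,1) <- {14, 26}
  (1,1,1) <- {6, 18}
Distinct abstract states = 7

7


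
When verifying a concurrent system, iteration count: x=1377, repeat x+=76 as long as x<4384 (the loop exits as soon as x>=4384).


Step 1: x goes from 1377 toward 4384 by 76; the body runs while x<4384, so iterations = ceil((bound-start)/step)
Step 2: Distance=3007
Step 3: ceil(3007/76)=40

40


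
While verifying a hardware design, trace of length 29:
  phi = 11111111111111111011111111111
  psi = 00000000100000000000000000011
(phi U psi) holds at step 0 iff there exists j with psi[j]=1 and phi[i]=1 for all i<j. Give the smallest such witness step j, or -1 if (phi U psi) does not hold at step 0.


(phi U psi) at 0: need smallest j with psi[j]=1 and phi[i]=1 for all i in [0,j).
Scan from step 0:
  step 0: phi=1, psi=0 -> continue
  step 1: phi=1, psi=0 -> continue
  step 2: phi=1, psi=0 -> continue
  step 3: phi=1, psi=0 -> continue
  step 8: psi=1 and phi held for [0,8) -> witness found
Witness step = 8

8


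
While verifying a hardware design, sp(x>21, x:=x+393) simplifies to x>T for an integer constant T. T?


Formula: sp(P, x:=E) = exists old_x. (x = E[old_x/x]) AND P[old_x/x] (old_x is the value of x before the assignment; eliminate old_x by solving x = E[old_x/x] for old_x)
Step 1: Precondition P: x>21, i.e. old_x > 21
Step 2: Assignment gives x = old_x + 393, so old_x = x - 393
Step 3: Substitute into P: x - 393 > 21
Step 4: Simplify: x > 21+393 = 414

414


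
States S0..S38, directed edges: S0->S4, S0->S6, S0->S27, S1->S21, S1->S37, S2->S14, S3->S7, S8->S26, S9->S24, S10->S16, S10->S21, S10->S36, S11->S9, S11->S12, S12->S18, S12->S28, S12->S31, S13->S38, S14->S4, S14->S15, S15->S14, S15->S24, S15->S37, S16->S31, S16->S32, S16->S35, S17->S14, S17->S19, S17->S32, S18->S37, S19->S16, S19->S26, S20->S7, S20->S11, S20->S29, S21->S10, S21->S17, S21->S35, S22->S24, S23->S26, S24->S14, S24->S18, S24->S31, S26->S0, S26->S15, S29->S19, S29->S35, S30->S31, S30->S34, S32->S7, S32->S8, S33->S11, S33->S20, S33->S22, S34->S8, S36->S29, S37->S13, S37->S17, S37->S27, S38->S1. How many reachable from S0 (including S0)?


BFS from S0:
  layer 0: {S0}
  layer 1: {S4, S6, S27}
Reachable set: {S0, S4, S6, S27}
Count = 4

4


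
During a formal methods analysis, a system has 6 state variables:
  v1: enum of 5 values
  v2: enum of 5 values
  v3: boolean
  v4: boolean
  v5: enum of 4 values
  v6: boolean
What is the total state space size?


State space = product of domain sizes of all variables.
Domain sizes:
  v1 (enum of 5 values): 5
  v2 (enum of 5 values): 5
  v3 (boolean): 2
  v4 (boolean): 2
  v5 (enum of 4 values): 4
  v6 (boolean): 2
Product = 5 * 5 * 2 * 2 * 4 * 2 = 800

800


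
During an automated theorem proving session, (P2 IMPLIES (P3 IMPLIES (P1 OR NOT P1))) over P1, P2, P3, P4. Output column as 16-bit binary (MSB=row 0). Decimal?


Formula: (P2 IMPLIES (P3 IMPLIES (P1 OR NOT P1))) over P1, P2, P3, P4 (16 rows)
Evaluate each row (bits = P1,P2,P3,P4, MSB first):
  row 0 [0000]: (0 IMPLIES (0 IMPLIES (0 OR NOT 0))) -> 1
  row 1 [0001]: (0 IMPLIES (0 IMPLIES (0 OR NOT 0))) -> 1
  row 2 [0010]: (0 IMPLIES (1 IMPLIES (0 OR NOT 0))) -> 1
  row 3 [0011]: (0 IMPLIES (1 IMPLIES (0 OR NOT 0))) -> 1
  row 4 [0100]: (1 IMPLIES (0 IMPLIES (0 OR NOT 0))) -> 1
  row 5 [0101]: (1 IMPLIES (0 IMPLIES (0 OR NOT 0))) -> 1
  row 6 [0110]: (1 IMPLIES (1 IMPLIES (0 OR NOT 0))) -> 1
  row 7 [0111]: (1 IMPLIES (1 IMPLIES (0 OR NOT 0))) -> 1
  row 8 [1000]: (0 IMPLIES (0 IMPLIES (1 OR NOT 1))) -> 1
  row 9 [1001]: (0 IMPLIES (0 IMPLIES (1 OR NOT 1))) -> 1
  row 10 [1010]: (0 IMPLIES (1 IMPLIES (1 OR NOT 1))) -> 1
  row 11 [1011]: (0 IMPLIES (1 IMPLIES (1 OR NOT 1))) -> 1
  row 12 [1100]: (1 IMPLIES (0 IMPLIES (1 OR NOT 1))) -> 1
  row 13 [1101]: (1 IMPLIES (0 IMPLIES (1 OR NOT 1))) -> 1
  row 14 [1110]: (1 IMPLIES (1 IMPLIES (1 OR NOT 1))) -> 1
  row 15 [1111]: (1 IMPLIES (1 IMPLIES (1 OR NOT 1))) -> 1
Full result column, 4 rows per line (P1,P2 fixed per line; P3,P4 runs 00..11 left to right):
  rows 0-3 [P1,P2=00]: 1111  = hex F
  rows 4-7 [P1,P2=01]: 1111  = hex F
  rows 8-11 [P1,P2=10]: 1111  = hex F
  rows 12-15 [P1,P2=11]: 1111  = hex F
Output column (row 0 .. row 15) = 1111111111111111
Output column grouped in 4s = 1111 1111 1111 1111 = 0xFFFF
Convert to decimal digit by digit (value = value*16 + digit):
  F -> 15
  15*16 + 15 (F) = 255
  255*16 + 15 (F) = 4095
  4095*16 + 15 (F) = 65535
Decimal = 65535

65535


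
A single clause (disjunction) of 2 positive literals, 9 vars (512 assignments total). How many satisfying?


Step 1: Total=2^9=512
Step 2: Unsat when all 2 false: 2^7=128
Step 3: Sat=512-128=384

384


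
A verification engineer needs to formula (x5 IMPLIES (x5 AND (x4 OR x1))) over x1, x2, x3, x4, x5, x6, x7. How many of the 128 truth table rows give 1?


Formula: (x5 IMPLIES (x5 AND (x4 OR x1))) over 7 vars (128 rows)
Evaluate each row (x1, x2, x3, x4, x5, x6, x7 as bits, MSB first):
  row 0 [0000000]: (0 IMPLIES (0 AND (0 OR 0))) -> 1
  row 1 [0000001]: (0 IMPLIES (0 AND (0 OR 0))) -> 1
  row 2 [0000010]: (0 IMPLIES (0 AND (0 OR 0))) -> 1
  row 3 [0000011]: (0 IMPLIES (0 AND (0 OR 0))) -> 1
  row 4 [0000100]: (1 IMPLIES (1 AND (0 OR 0))) -> 0
  (every remaining row is evaluated the same way; all 128 results are listed next)
Full result column, 8 rows per line (x1,x2,x3,x4 fixed per line; x5,x6,x7 runs 000..111 left to right):
  rows 0-7 [x1,x2,x3,x4=0000]: 11110000  (ones: 4)
  rows 8-15 [x1,x2,x3,x4=0001]: 11111111  (ones: 8)
  rows 16-23 [x1,x2,x3,x4=0010]: 11110000  (ones: 4)
  rows 24-31 [x1,x2,x3,x4=0011]: 11111111  (ones: 8)
  rows 32-39 [x1,x2,x3,x4=0100]: 11110000  (ones: 4)
  rows 40-47 [x1,x2,x3,x4=0101]: 11111111  (ones: 8)
  rows 48-55 [x1,x2,x3,x4=0110]: 11110000  (ones: 4)
  rows 56-63 [x1,x2,x3,x4=0111]: 11111111  (ones: 8)
  rows 64-71 [x1,x2,x3,x4=1000]: 11111111  (ones: 8)
  rows 72-79 [x1,x2,x3,x4=1001]: 11111111  (ones: 8)
  rows 80-87 [x1,x2,x3,x4=1010]: 11111111  (ones: 8)
  rows 88-95 [x1,x2,x3,x4=1011]: 11111111  (ones: 8)
  rows 96-103 [x1,x2,x3,x4=1100]: 11111111  (ones: 8)
  rows 104-111 [x1,x2,x3,x4=1101]: 11111111  (ones: 8)
  rows 112-119 [x1,x2,x3,x4=1110]: 11111111  (ones: 8)
  rows 120-127 [x1,x2,x3,x4=1111]: 11111111  (ones: 8)
Count of 1-rows = 4+8+4+8+4+8+4+8+8+8+8+8+8+8+8+8 = 112

112


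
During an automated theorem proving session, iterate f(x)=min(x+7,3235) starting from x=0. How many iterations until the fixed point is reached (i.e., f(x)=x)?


Step 1: x=0, cap=3235, increment=7
Step 2: x grows by 7 each step until capped at 3235; fixed point is x=3235
Step 3: iterations = ceil(3235/7) = 463

463


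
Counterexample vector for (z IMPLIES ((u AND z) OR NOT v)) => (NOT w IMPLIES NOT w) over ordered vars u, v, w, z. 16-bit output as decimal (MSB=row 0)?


F1 = (z IMPLIES ((u AND z) OR NOT v))
F2 = (NOT w IMPLIES NOT w)
Counterexample to F1=>F2 is where F1=1 and F2=0.
Evaluate each row (bits = u,v,w,z, MSB first):
  row 0 [0000]: F1=1 F2=1 -> F1&~F2 -> 0
  row 1 [0001]: F1=1 F2=1 -> F1&~F2 -> 0
  row 2 [0010]: F1=1 F2=1 -> F1&~F2 -> 0
  row 3 [0011]: F1=1 F2=1 -> F1&~F2 -> 0
  row 4 [0100]: F1=1 F2=1 -> F1&~F2 -> 0
  row 5 [0101]: F1=0 F2=1 -> F1&~F2 -> 0
  row 6 [0110]: F1=1 F2=1 -> F1&~F2 -> 0
  row 7 [0111]: F1=0 F2=1 -> F1&~F2 -> 0
  row 8 [1000]: F1=1 F2=1 -> F1&~F2 -> 0
  row 9 [1001]: F1=1 F2=1 -> F1&~F2 -> 0
  row 10 [1010]: F1=1 F2=1 -> F1&~F2 -> 0
  row 11 [1011]: F1=1 F2=1 -> F1&~F2 -> 0
  row 12 [1100]: F1=1 F2=1 -> F1&~F2 -> 0
  row 13 [1101]: F1=1 F2=1 -> F1&~F2 -> 0
  row 14 [1110]: F1=1 F2=1 -> F1&~F2 -> 0
  row 15 [1111]: F1=1 F2=1 -> F1&~F2 -> 0
Full result column, 4 rows per line (u,v fixed per line; w,z runs 00..11 left to right):
  rows 0-3 [u,v=00]: 0000  = hex 0
  rows 4-7 [u,v=01]: 0000  = hex 0
  rows 8-11 [u,v=10]: 0000  = hex 0
  rows 12-15 [u,v=11]: 0000  = hex 0
Counterexample vector (row 0 .. row 15) = 0000000000000000
Output column grouped in 4s = 0000 0000 0000 0000 = 0x0000
Convert to decimal digit by digit (value = value*16 + digit):
  0 -> 0
  0*16 + 0 = 0
  0*16 + 0 = 0
  0*16 + 0 = 0
Decimal = 0

0


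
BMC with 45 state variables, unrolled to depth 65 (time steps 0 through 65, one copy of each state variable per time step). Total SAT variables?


BMC unrolls to depth k, creating one copy of each state var for steps 0..k.
Step count = 65 + 1 = 66 (steps 0 through 65)
Vars per step = 45
Total = 45 * 66 = 2970

2970


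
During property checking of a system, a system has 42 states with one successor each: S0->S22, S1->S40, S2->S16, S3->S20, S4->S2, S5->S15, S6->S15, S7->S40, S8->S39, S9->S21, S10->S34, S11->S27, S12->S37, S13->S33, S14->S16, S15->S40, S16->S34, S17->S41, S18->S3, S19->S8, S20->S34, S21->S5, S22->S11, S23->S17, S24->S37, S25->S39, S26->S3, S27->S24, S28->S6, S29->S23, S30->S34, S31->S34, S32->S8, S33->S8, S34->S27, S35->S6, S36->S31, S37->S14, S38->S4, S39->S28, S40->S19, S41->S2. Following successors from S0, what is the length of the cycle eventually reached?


Trace from S0 until a state repeats:
  S0 -> S22 -> S11 -> S27 -> S24 -> S37 -> S14 -> S16 -> S34 -> S27
S27 first seen at step 3, revisited at step 9.
Cycle length = 9 - 3 = 6

6


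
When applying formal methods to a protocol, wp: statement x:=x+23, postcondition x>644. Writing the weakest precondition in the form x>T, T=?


Formula: wp(x:=E, P) = P[E/x] (substitute E for x in postcondition)
Step 1: Postcondition: x>644
Step 2: Substitute x+23 for x: x+23>644
Step 3: Solve for x: x > 644-23 = 621

621


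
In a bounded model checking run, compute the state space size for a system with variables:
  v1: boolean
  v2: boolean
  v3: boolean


State space = product of domain sizes of all variables.
Domain sizes:
  v1 (boolean): 2
  v2 (boolean): 2
  v3 (boolean): 2
Product = 2 * 2 * 2 = 8

8


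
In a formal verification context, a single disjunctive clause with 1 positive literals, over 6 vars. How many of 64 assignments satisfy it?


Step 1: Total=2^6=64
Step 2: Unsat when all 1 false: 2^5=32
Step 3: Sat=64-32=32

32


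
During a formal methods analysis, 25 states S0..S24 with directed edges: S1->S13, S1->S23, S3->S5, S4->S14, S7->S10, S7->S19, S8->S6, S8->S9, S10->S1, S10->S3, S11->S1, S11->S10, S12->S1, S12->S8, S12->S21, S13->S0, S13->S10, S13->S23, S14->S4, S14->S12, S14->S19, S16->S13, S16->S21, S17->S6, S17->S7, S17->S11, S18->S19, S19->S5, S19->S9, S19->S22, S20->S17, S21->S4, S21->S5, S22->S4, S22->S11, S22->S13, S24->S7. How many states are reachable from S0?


BFS from S0:
  layer 0: {S0}
Reachable set: {S0}
Count = 1

1


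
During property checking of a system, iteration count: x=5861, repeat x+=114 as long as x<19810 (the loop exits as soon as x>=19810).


Step 1: x goes from 5861 toward 19810 by 114; the body runs while x<19810, so iterations = ceil((bound-start)/step)
Step 2: Distance=13949
Step 3: ceil(13949/114)=123

123


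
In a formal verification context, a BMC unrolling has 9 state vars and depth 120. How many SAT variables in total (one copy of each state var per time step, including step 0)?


BMC unrolls to depth k, creating one copy of each state var for steps 0..k.
Step count = 120 + 1 = 121 (steps 0 through 120)
Vars per step = 9
Total = 9 * 121 = 1089

1089


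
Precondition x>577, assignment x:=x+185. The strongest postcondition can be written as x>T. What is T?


Formula: sp(P, x:=E) = exists old_x. (x = E[old_x/x]) AND P[old_x/x] (old_x is the value of x before the assignment; eliminate old_x by solving x = E[old_x/x] for old_x)
Step 1: Precondition P: x>577, i.e. old_x > 577
Step 2: Assignment gives x = old_x + 185, so old_x = x - 185
Step 3: Substitute into P: x - 185 > 577
Step 4: Simplify: x > 577+185 = 762

762


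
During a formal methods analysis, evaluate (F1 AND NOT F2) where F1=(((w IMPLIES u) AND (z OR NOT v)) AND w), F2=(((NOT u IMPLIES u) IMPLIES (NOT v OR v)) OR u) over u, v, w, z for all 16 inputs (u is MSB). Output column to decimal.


F1 = (((w IMPLIES u) AND (z OR NOT v)) AND w)
F2 = (((NOT u IMPLIES u) IMPLIES (NOT v OR v)) OR u)
Counterexample to F1=>F2 is where F1=1 and F2=0.
Evaluate each row (bits = u,v,w,z, MSB first):
  row 0 [0000]: F1=0 F2=1 -> F1&~F2 -> 0
  row 1 [0001]: F1=0 F2=1 -> F1&~F2 -> 0
  row 2 [0010]: F1=0 F2=1 -> F1&~F2 -> 0
  row 3 [0011]: F1=0 F2=1 -> F1&~F2 -> 0
  row 4 [0100]: F1=0 F2=1 -> F1&~F2 -> 0
  row 5 [0101]: F1=0 F2=1 -> F1&~F2 -> 0
  row 6 [0110]: F1=0 F2=1 -> F1&~F2 -> 0
  row 7 [0111]: F1=0 F2=1 -> F1&~F2 -> 0
  row 8 [1000]: F1=0 F2=1 -> F1&~F2 -> 0
  row 9 [1001]: F1=0 F2=1 -> F1&~F2 -> 0
  row 10 [1010]: F1=1 F2=1 -> F1&~F2 -> 0
  row 11 [1011]: F1=1 F2=1 -> F1&~F2 -> 0
  row 12 [1100]: F1=0 F2=1 -> F1&~F2 -> 0
  row 13 [1101]: F1=0 F2=1 -> F1&~F2 -> 0
  row 14 [1110]: F1=0 F2=1 -> F1&~F2 -> 0
  row 15 [1111]: F1=1 F2=1 -> F1&~F2 -> 0
Full result column, 4 rows per line (u,v fixed per line; w,z runs 00..11 left to right):
  rows 0-3 [u,v=00]: 0000  = hex 0
  rows 4-7 [u,v=01]: 0000  = hex 0
  rows 8-11 [u,v=10]: 0000  = hex 0
  rows 12-15 [u,v=11]: 0000  = hex 0
Counterexample vector (row 0 .. row 15) = 0000000000000000
Output column grouped in 4s = 0000 0000 0000 0000 = 0x0000
Convert to decimal digit by digit (value = value*16 + digit):
  0 -> 0
  0*16 + 0 = 0
  0*16 + 0 = 0
  0*16 + 0 = 0
Decimal = 0

0


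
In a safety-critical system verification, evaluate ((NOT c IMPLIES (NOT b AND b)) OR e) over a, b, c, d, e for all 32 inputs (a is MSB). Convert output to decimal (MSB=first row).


Formula: ((NOT c IMPLIES (NOT b AND b)) OR e) over a, b, c, d, e (32 rows)
Evaluate each row (bits = a,b,c,d,e, MSB first):
  row 0 [00000]: ((NOT 0 IMPLIES (NOT 0 AND 0)) OR 0) -> 0
  row 1 [00001]: ((NOT 0 IMPLIES (NOT 0 AND 0)) OR 1) -> 1
  row 2 [00010]: ((NOT 0 IMPLIES (NOT 0 AND 0)) OR 0) -> 0
  row 3 [00011]: ((NOT 0 IMPLIES (NOT 0 AND 0)) OR 1) -> 1
  row 4 [00100]: ((NOT 1 IMPLIES (NOT 0 AND 0)) OR 0) -> 1
  row 5 [00101]: ((NOT 1 IMPLIES (NOT 0 AND 0)) OR 1) -> 1
  row 6 [00110]: ((NOT 1 IMPLIES (NOT 0 AND 0)) OR 0) -> 1
  row 7 [00111]: ((NOT 1 IMPLIES (NOT 0 AND 0)) OR 1) -> 1
  row 8 [01000]: ((NOT 0 IMPLIES (NOT 1 AND 1)) OR 0) -> 0
  row 9 [01001]: ((NOT 0 IMPLIES (NOT 1 AND 1)) OR 1) -> 1
  row 10 [01010]: ((NOT 0 IMPLIES (NOT 1 AND 1)) OR 0) -> 0
  row 11 [01011]: ((NOT 0 IMPLIES (NOT 1 AND 1)) OR 1) -> 1
  row 12 [01100]: ((NOT 1 IMPLIES (NOT 1 AND 1)) OR 0) -> 1
  row 13 [01101]: ((NOT 1 IMPLIES (NOT 1 AND 1)) OR 1) -> 1
  row 14 [01110]: ((NOT 1 IMPLIES (NOT 1 AND 1)) OR 0) -> 1
  row 15 [01111]: ((NOT 1 IMPLIES (NOT 1 AND 1)) OR 1) -> 1
  row 16 [10000]: ((NOT 0 IMPLIES (NOT 0 AND 0)) OR 0) -> 0
  row 17 [10001]: ((NOT 0 IMPLIES (NOT 0 AND 0)) OR 1) -> 1
  row 18 [10010]: ((NOT 0 IMPLIES (NOT 0 AND 0)) OR 0) -> 0
  row 19 [10011]: ((NOT 0 IMPLIES (NOT 0 AND 0)) OR 1) -> 1
  row 20 [10100]: ((NOT 1 IMPLIES (NOT 0 AND 0)) OR 0) -> 1
  row 21 [10101]: ((NOT 1 IMPLIES (NOT 0 AND 0)) OR 1) -> 1
  row 22 [10110]: ((NOT 1 IMPLIES (NOT 0 AND 0)) OR 0) -> 1
  row 23 [10111]: ((NOT 1 IMPLIES (NOT 0 AND 0)) OR 1) -> 1
  row 24 [11000]: ((NOT 0 IMPLIES (NOT 1 AND 1)) OR 0) -> 0
  row 25 [11001]: ((NOT 0 IMPLIES (NOT 1 AND 1)) OR 1) -> 1
  row 26 [11010]: ((NOT 0 IMPLIES (NOT 1 AND 1)) OR 0) -> 0
  row 27 [11011]: ((NOT 0 IMPLIES (NOT 1 AND 1)) OR 1) -> 1
  row 28 [11100]: ((NOT 1 IMPLIES (NOT 1 AND 1)) OR 0) -> 1
  row 29 [11101]: ((NOT 1 IMPLIES (NOT 1 AND 1)) OR 1) -> 1
  row 30 [11110]: ((NOT 1 IMPLIES (NOT 1 AND 1)) OR 0) -> 1
  row 31 [11111]: ((NOT 1 IMPLIES (NOT 1 AND 1)) OR 1) -> 1
Full result column, 4 rows per line (a,b,c fixed per line; d,e runs 00..11 left to right):
  rows 0-3 [a,b,c=000]: 0101  = hex 5
  rows 4-7 [a,b,c=001]: 1111  = hex F
  rows 8-11 [a,b,c=010]: 0101  = hex 5
  rows 12-15 [a,b,c=011]: 1111  = hex F
  rows 16-19 [a,b,c=100]: 0101  = hex 5
  rows 20-23 [a,b,c=101]: 1111  = hex F
  rows 24-27 [a,b,c=110]: 0101  = hex 5
  rows 28-31 [a,b,c=111]: 1111  = hex F
Output column (row 0 .. row 31) = 01011111010111110101111101011111
Output column grouped in 4s = 0101 1111 0101 1111 0101 1111 0101 1111 = 0x5F5F5F5F
Convert to decimal digit by digit (value = value*16 + digit):
  5 -> 5
  5*16 + 15 (F) = 95
  95*16 + 5 = 1525
  1525*16 + 15 (F) = 24415
  24415*16 + 5 = 390645
  390645*16 + 15 (F) = 6250335
  6250335*16 + 5 = 100005365
  100005365*16 + 15 (F) = 1600085855
Decimal = 1600085855

1600085855


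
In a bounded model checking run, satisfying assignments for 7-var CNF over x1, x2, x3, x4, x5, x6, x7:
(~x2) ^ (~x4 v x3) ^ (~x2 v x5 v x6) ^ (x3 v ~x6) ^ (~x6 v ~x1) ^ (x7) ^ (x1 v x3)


CNF with 7 clauses over 7 vars (128 assignments).
An assignment satisfies CNF iff every clause has >=1 true literal.
Check each row (bits = x1,x2,x3,x4,x5,x6,x7; clause T/F shown):
  row 0 [0000000]: clauses=TTTTTFF -> 0
  row 1 [0000001]: clauses=TTTTTTF -> 0
  row 2 [0000010]: clauses=TTTFTFF -> 0
  row 3 [0000011]: clauses=TTTFTTF -> 0
  row 4 [0000100]: clauses=TTTTTFF -> 0
  (every remaining row is evaluated the same way; all 128 results are listed next)
Full result column, 8 rows per line (x1,x2,x3,x4 fixed per line; x5,x6,x7 runs 000..111 left to right):
  rows 0-7 [x1,x2,x3,x4=0000]: 00000000  (ones: 0)
  rows 8-15 [x1,x2,x3,x4=0001]: 00000000  (ones: 0)
  rows 16-23 [x1,x2,x3,x4=0010]: 01010101  (ones: 4)
  rows 24-31 [x1,x2,x3,x4=0011]: 01010101  (ones: 4)
  rows 32-39 [x1,x2,x3,x4=0100]: 00000000  (ones: 0)
  rows 40-47 [x1,x2,x3,x4=0101]: 00000000  (ones: 0)
  rows 48-55 [x1,x2,x3,x4=0110]: 00000000  (ones: 0)
  rows 56-63 [x1,x2,x3,x4=0111]: 00000000  (ones: 0)
  rows 64-71 [x1,x2,x3,x4=1000]: 01000100  (ones: 2)
  rows 72-79 [x1,x2,x3,x4=1001]: 00000000  (ones: 0)
  rows 80-87 [x1,x2,x3,x4=1010]: 01000100  (ones: 2)
  rows 88-95 [x1,x2,x3,x4=1011]: 01000100  (ones: 2)
  rows 96-103 [x1,x2,x3,x4=1100]: 00000000  (ones: 0)
  rows 104-111 [x1,x2,x3,x4=1101]: 00000000  (ones: 0)
  rows 112-119 [x1,x2,x3,x4=1110]: 00000000  (ones: 0)
  rows 120-127 [x1,x2,x3,x4=1111]: 00000000  (ones: 0)
Satisfying assignments = 0+0+4+4+0+0+0+0+2+0+2+2+0+0+0+0 = 14

14


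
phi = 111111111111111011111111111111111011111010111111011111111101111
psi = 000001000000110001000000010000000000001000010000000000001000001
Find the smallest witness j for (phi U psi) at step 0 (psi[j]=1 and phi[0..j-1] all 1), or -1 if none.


(phi U psi) at 0: need smallest j with psi[j]=1 and phi[i]=1 for all i in [0,j).
Scan from step 0:
  step 0: phi=1, psi=0 -> continue
  step 1: phi=1, psi=0 -> continue
  step 2: phi=1, psi=0 -> continue
  step 3: phi=1, psi=0 -> continue
  step 5: psi=1 and phi held for [0,5) -> witness found
Witness step = 5

5


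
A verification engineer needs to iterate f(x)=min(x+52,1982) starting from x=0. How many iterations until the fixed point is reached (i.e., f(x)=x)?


Step 1: x=0, cap=1982, increment=52
Step 2: x grows by 52 each step until capped at 1982; fixed point is x=1982
Step 3: iterations = ceil(1982/52) = 39

39


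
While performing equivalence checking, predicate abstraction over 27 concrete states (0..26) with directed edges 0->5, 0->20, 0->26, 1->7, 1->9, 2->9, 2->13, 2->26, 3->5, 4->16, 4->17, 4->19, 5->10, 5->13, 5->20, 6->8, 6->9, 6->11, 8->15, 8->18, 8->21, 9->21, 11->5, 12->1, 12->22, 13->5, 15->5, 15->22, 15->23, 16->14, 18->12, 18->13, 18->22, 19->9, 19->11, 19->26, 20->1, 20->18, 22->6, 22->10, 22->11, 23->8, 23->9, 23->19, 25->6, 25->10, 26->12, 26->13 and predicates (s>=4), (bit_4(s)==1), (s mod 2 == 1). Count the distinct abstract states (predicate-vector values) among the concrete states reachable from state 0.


BFS from 0:
Concrete reachable: {0, 1, 5, 6, 7, 8, 9, 10, 11, 12, 13, 15, 18, 19, 20, 21, 22, 23, 26}
Abstract via predicates (s>=4), (bit_4(s)==1), (s mod 2 == 1):
  (0,0,0) <- {0}
  (0,0,1) <- {1}
  (1,0,0) <- {6, 8, 10, 12}
  (1,0,1) <- {5, 7, 9, 11, 13, 15}
  (1,1,0) <- {18, 20, 22, 26}
  (1,1,1) <- {19, 21, 23}
Distinct abstract states = 6

6


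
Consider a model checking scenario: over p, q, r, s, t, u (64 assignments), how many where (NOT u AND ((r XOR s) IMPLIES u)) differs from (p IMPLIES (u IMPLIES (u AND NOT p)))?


F1 = (NOT u AND ((r XOR s) IMPLIES u))
F2 = (p IMPLIES (u IMPLIES (u AND NOT p)))
Evaluate both on each of 64 rows (bits = p,q,r,s,t,u):
  row 0 [000000]: F1=1 F2=1 -> 0
  row 1 [000001]: F1=0 F2=1 (differ) -> 1
  row 2 [000010]: F1=1 F2=1 -> 0
  row 3 [000011]: F1=0 F2=1 (differ) -> 1
  row 4 [000100]: F1=0 F2=1 (differ) -> 1
  (every remaining row is evaluated the same way; all 64 results are listed next)
Full result column, 8 rows per line (p,q,r fixed per line; s,t,u runs 000..111 left to right):
  rows 0-7 [p,q,r=000]: 01011111  (ones: 6)
  rows 8-15 [p,q,r=001]: 11110101  (ones: 6)
  rows 16-23 [p,q,r=010]: 01011111  (ones: 6)
  rows 24-31 [p,q,r=011]: 11110101  (ones: 6)
  rows 32-39 [p,q,r=100]: 00001010  (ones: 2)
  rows 40-47 [p,q,r=101]: 10100000  (ones: 2)
  rows 48-55 [p,q,r=110]: 00001010  (ones: 2)
  rows 56-63 [p,q,r=111]: 10100000  (ones: 2)
Disagreements = 6+6+6+6+2+2+2+2 = 32

32


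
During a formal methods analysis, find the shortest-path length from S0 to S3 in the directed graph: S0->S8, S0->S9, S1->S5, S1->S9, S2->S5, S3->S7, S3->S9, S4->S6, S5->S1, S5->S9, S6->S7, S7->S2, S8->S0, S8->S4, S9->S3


BFS layer-by-layer from S0:
  dist 0: {S0}
  dist 1: {S8, S9}
  dist 2: {S3, S4}
  -> S3 reached at distance 2
Shortest path length = 2

2


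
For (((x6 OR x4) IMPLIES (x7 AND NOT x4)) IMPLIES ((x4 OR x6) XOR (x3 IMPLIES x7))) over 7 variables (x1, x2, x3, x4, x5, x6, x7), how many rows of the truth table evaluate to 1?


Formula: (((x6 OR x4) IMPLIES (x7 AND NOT x4)) IMPLIES ((x4 OR x6) XOR (x3 IMPLIES x7))) over 7 vars (128 rows)
Evaluate each row (x1, x2, x3, x4, x5, x6, x7 as bits, MSB first):
  row 0 [0000000]: (((0 OR 0) IMPLIES (0 AND NOT 0)) IMPLIES ((0 OR 0) XOR (0 IMPLIES 0))) -> 1
  row 1 [0000001]: (((0 OR 0) IMPLIES (1 AND NOT 0)) IMPLIES ((0 OR 0) XOR (0 IMPLIES 1))) -> 1
  row 2 [0000010]: (((1 OR 0) IMPLIES (0 AND NOT 0)) IMPLIES ((0 OR 1) XOR (0 IMPLIES 0))) -> 1
  row 3 [0000011]: (((1 OR 0) IMPLIES (1 AND NOT 0)) IMPLIES ((0 OR 1) XOR (0 IMPLIES 1))) -> 0
  row 4 [0000100]: (((0 OR 0) IMPLIES (0 AND NOT 0)) IMPLIES ((0 OR 0) XOR (0 IMPLIES 0))) -> 1
  (every remaining row is evaluated the same way; all 128 results are listed next)
Full result column, 8 rows per line (x1,x2,x3,x4 fixed per line; x5,x6,x7 runs 000..111 left to right):
  rows 0-7 [x1,x2,x3,x4=0000]: 11101110  (ones: 6)
  rows 8-15 [x1,x2,x3,x4=0001]: 11111111  (ones: 8)
  rows 16-23 [x1,x2,x3,x4=0010]: 01100110  (ones: 4)
  rows 24-31 [x1,x2,x3,x4=0011]: 11111111  (ones: 8)
  rows 32-39 [x1,x2,x3,x4=0100]: 11101110  (ones: 6)
  rows 40-47 [x1,x2,x3,x4=0101]: 11111111  (ones: 8)
  rows 48-55 [x1,x2,x3,x4=0110]: 01100110  (ones: 4)
  rows 56-63 [x1,x2,x3,x4=0111]: 11111111  (ones: 8)
  rows 64-71 [x1,x2,x3,x4=1000]: 11101110  (ones: 6)
  rows 72-79 [x1,x2,x3,x4=1001]: 11111111  (ones: 8)
  rows 80-87 [x1,x2,x3,x4=1010]: 01100110  (ones: 4)
  rows 88-95 [x1,x2,x3,x4=1011]: 11111111  (ones: 8)
  rows 96-103 [x1,x2,x3,x4=1100]: 11101110  (ones: 6)
  rows 104-111 [x1,x2,x3,x4=1101]: 11111111  (ones: 8)
  rows 112-119 [x1,x2,x3,x4=1110]: 01100110  (ones: 4)
  rows 120-127 [x1,x2,x3,x4=1111]: 11111111  (ones: 8)
Count of 1-rows = 6+8+4+8+6+8+4+8+6+8+4+8+6+8+4+8 = 104

104


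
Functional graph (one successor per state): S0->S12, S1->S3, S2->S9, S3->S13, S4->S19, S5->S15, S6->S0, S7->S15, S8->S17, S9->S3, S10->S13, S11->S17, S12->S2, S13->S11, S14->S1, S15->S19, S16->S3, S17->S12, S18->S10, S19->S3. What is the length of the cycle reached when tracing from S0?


Trace from S0 until a state repeats:
  S0 -> S12 -> S2 -> S9 -> S3 -> S13 -> S11 -> S17 -> S12
S12 first seen at step 1, revisited at step 8.
Cycle length = 8 - 1 = 7

7


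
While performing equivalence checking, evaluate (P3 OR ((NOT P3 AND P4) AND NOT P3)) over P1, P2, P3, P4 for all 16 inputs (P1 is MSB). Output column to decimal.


Formula: (P3 OR ((NOT P3 AND P4) AND NOT P3)) over P1, P2, P3, P4 (16 rows)
Evaluate each row (bits = P1,P2,P3,P4, MSB first):
  row 0 [0000]: (0 OR ((NOT 0 AND 0) AND NOT 0)) -> 0
  row 1 [0001]: (0 OR ((NOT 0 AND 1) AND NOT 0)) -> 1
  row 2 [0010]: (1 OR ((NOT 1 AND 0) AND NOT 1)) -> 1
  row 3 [0011]: (1 OR ((NOT 1 AND 1) AND NOT 1)) -> 1
  row 4 [0100]: (0 OR ((NOT 0 AND 0) AND NOT 0)) -> 0
  row 5 [0101]: (0 OR ((NOT 0 AND 1) AND NOT 0)) -> 1
  row 6 [0110]: (1 OR ((NOT 1 AND 0) AND NOT 1)) -> 1
  row 7 [0111]: (1 OR ((NOT 1 AND 1) AND NOT 1)) -> 1
  row 8 [1000]: (0 OR ((NOT 0 AND 0) AND NOT 0)) -> 0
  row 9 [1001]: (0 OR ((NOT 0 AND 1) AND NOT 0)) -> 1
  row 10 [1010]: (1 OR ((NOT 1 AND 0) AND NOT 1)) -> 1
  row 11 [1011]: (1 OR ((NOT 1 AND 1) AND NOT 1)) -> 1
  row 12 [1100]: (0 OR ((NOT 0 AND 0) AND NOT 0)) -> 0
  row 13 [1101]: (0 OR ((NOT 0 AND 1) AND NOT 0)) -> 1
  row 14 [1110]: (1 OR ((NOT 1 AND 0) AND NOT 1)) -> 1
  row 15 [1111]: (1 OR ((NOT 1 AND 1) AND NOT 1)) -> 1
Full result column, 4 rows per line (P1,P2 fixed per line; P3,P4 runs 00..11 left to right):
  rows 0-3 [P1,P2=00]: 0111  = hex 7
  rows 4-7 [P1,P2=01]: 0111  = hex 7
  rows 8-11 [P1,P2=10]: 0111  = hex 7
  rows 12-15 [P1,P2=11]: 0111  = hex 7
Output column (row 0 .. row 15) = 0111011101110111
Output column grouped in 4s = 0111 0111 0111 0111 = 0x7777
Convert to decimal digit by digit (value = value*16 + digit):
  7 -> 7
  7*16 + 7 = 119
  119*16 + 7 = 1911
  1911*16 + 7 = 30583
Decimal = 30583

30583


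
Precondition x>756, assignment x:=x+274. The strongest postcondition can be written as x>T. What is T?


Formula: sp(P, x:=E) = exists old_x. (x = E[old_x/x]) AND P[old_x/x] (old_x is the value of x before the assignment; eliminate old_x by solving x = E[old_x/x] for old_x)
Step 1: Precondition P: x>756, i.e. old_x > 756
Step 2: Assignment gives x = old_x + 274, so old_x = x - 274
Step 3: Substitute into P: x - 274 > 756
Step 4: Simplify: x > 756+274 = 1030

1030


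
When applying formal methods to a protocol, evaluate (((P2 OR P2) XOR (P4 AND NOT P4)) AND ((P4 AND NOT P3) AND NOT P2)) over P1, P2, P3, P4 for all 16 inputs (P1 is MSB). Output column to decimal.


Formula: (((P2 OR P2) XOR (P4 AND NOT P4)) AND ((P4 AND NOT P3) AND NOT P2)) over P1, P2, P3, P4 (16 rows)
Evaluate each row (bits = P1,P2,P3,P4, MSB first):
  row 0 [0000]: (((0 OR 0) XOR (0 AND NOT 0)) AND ((0 AND NOT 0) AND NOT 0)) -> 0
  row 1 [0001]: (((0 OR 0) XOR (1 AND NOT 1)) AND ((1 AND NOT 0) AND NOT 0)) -> 0
  row 2 [0010]: (((0 OR 0) XOR (0 AND NOT 0)) AND ((0 AND NOT 1) AND NOT 0)) -> 0
  row 3 [0011]: (((0 OR 0) XOR (1 AND NOT 1)) AND ((1 AND NOT 1) AND NOT 0)) -> 0
  row 4 [0100]: (((1 OR 1) XOR (0 AND NOT 0)) AND ((0 AND NOT 0) AND NOT 1)) -> 0
  row 5 [0101]: (((1 OR 1) XOR (1 AND NOT 1)) AND ((1 AND NOT 0) AND NOT 1)) -> 0
  row 6 [0110]: (((1 OR 1) XOR (0 AND NOT 0)) AND ((0 AND NOT 1) AND NOT 1)) -> 0
  row 7 [0111]: (((1 OR 1) XOR (1 AND NOT 1)) AND ((1 AND NOT 1) AND NOT 1)) -> 0
  row 8 [1000]: (((0 OR 0) XOR (0 AND NOT 0)) AND ((0 AND NOT 0) AND NOT 0)) -> 0
  row 9 [1001]: (((0 OR 0) XOR (1 AND NOT 1)) AND ((1 AND NOT 0) AND NOT 0)) -> 0
  row 10 [1010]: (((0 OR 0) XOR (0 AND NOT 0)) AND ((0 AND NOT 1) AND NOT 0)) -> 0
  row 11 [1011]: (((0 OR 0) XOR (1 AND NOT 1)) AND ((1 AND NOT 1) AND NOT 0)) -> 0
  row 12 [1100]: (((1 OR 1) XOR (0 AND NOT 0)) AND ((0 AND NOT 0) AND NOT 1)) -> 0
  row 13 [1101]: (((1 OR 1) XOR (1 AND NOT 1)) AND ((1 AND NOT 0) AND NOT 1)) -> 0
  row 14 [1110]: (((1 OR 1) XOR (0 AND NOT 0)) AND ((0 AND NOT 1) AND NOT 1)) -> 0
  row 15 [1111]: (((1 OR 1) XOR (1 AND NOT 1)) AND ((1 AND NOT 1) AND NOT 1)) -> 0
Full result column, 4 rows per line (P1,P2 fixed per line; P3,P4 runs 00..11 left to right):
  rows 0-3 [P1,P2=00]: 0000  = hex 0
  rows 4-7 [P1,P2=01]: 0000  = hex 0
  rows 8-11 [P1,P2=10]: 0000  = hex 0
  rows 12-15 [P1,P2=11]: 0000  = hex 0
Output column (row 0 .. row 15) = 0000000000000000
Output column grouped in 4s = 0000 0000 0000 0000 = 0x0000
Convert to decimal digit by digit (value = value*16 + digit):
  0 -> 0
  0*16 + 0 = 0
  0*16 + 0 = 0
  0*16 + 0 = 0
Decimal = 0

0


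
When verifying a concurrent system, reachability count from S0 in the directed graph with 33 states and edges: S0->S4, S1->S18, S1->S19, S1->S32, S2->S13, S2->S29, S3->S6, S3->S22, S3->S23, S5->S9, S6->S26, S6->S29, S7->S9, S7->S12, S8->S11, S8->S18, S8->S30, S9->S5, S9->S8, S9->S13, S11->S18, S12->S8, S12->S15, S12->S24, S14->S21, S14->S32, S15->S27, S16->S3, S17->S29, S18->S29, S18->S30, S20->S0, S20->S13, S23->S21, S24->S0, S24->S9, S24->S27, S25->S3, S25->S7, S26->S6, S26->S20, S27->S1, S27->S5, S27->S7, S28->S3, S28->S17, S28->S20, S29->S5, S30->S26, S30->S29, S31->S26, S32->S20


BFS from S0:
  layer 0: {S0}
  layer 1: {S4}
Reachable set: {S0, S4}
Count = 2

2


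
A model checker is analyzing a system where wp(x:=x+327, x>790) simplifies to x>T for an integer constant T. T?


Formula: wp(x:=E, P) = P[E/x] (substitute E for x in postcondition)
Step 1: Postcondition: x>790
Step 2: Substitute x+327 for x: x+327>790
Step 3: Solve for x: x > 790-327 = 463

463


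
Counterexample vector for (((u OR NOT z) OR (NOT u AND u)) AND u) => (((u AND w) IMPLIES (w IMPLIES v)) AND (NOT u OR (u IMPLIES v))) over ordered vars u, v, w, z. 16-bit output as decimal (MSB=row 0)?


F1 = (((u OR NOT z) OR (NOT u AND u)) AND u)
F2 = (((u AND w) IMPLIES (w IMPLIES v)) AND (NOT u OR (u IMPLIES v)))
Counterexample to F1=>F2 is where F1=1 and F2=0.
Evaluate each row (bits = u,v,w,z, MSB first):
  row 0 [0000]: F1=0 F2=1 -> F1&~F2 -> 0
  row 1 [0001]: F1=0 F2=1 -> F1&~F2 -> 0
  row 2 [0010]: F1=0 F2=1 -> F1&~F2 -> 0
  row 3 [0011]: F1=0 F2=1 -> F1&~F2 -> 0
  row 4 [0100]: F1=0 F2=1 -> F1&~F2 -> 0
  row 5 [0101]: F1=0 F2=1 -> F1&~F2 -> 0
  row 6 [0110]: F1=0 F2=1 -> F1&~F2 -> 0
  row 7 [0111]: F1=0 F2=1 -> F1&~F2 -> 0
  row 8 [1000]: F1=1 F2=0 -> F1&~F2 -> 1
  row 9 [1001]: F1=1 F2=0 -> F1&~F2 -> 1
  row 10 [1010]: F1=1 F2=0 -> F1&~F2 -> 1
  row 11 [1011]: F1=1 F2=0 -> F1&~F2 -> 1
  row 12 [1100]: F1=1 F2=1 -> F1&~F2 -> 0
  row 13 [1101]: F1=1 F2=1 -> F1&~F2 -> 0
  row 14 [1110]: F1=1 F2=1 -> F1&~F2 -> 0
  row 15 [1111]: F1=1 F2=1 -> F1&~F2 -> 0
Full result column, 4 rows per line (u,v fixed per line; w,z runs 00..11 left to right):
  rows 0-3 [u,v=00]: 0000  = hex 0
  rows 4-7 [u,v=01]: 0000  = hex 0
  rows 8-11 [u,v=10]: 1111  = hex F
  rows 12-15 [u,v=11]: 0000  = hex 0
Counterexample vector (row 0 .. row 15) = 0000000011110000
Output column grouped in 4s = 0000 0000 1111 0000 = 0x00F0
Convert to decimal digit by digit (value = value*16 + digit):
  0 -> 0
  0*16 + 0 = 0
  0*16 + 15 (F) = 15
  15*16 + 0 = 240
Decimal = 240

240


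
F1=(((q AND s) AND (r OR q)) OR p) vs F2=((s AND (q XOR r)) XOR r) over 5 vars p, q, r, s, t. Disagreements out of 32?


F1 = (((q AND s) AND (r OR q)) OR p)
F2 = ((s AND (q XOR r)) XOR r)
Evaluate both on each of 32 rows (bits = p,q,r,s,t):
  row 0 [00000]: F1=0 F2=0 -> 0
  row 1 [00001]: F1=0 F2=0 -> 0
  row 2 [00010]: F1=0 F2=0 -> 0
  row 3 [00011]: F1=0 F2=0 -> 0
  row 4 [00100]: F1=0 F2=1 (differ) -> 1
  row 5 [00101]: F1=0 F2=1 (differ) -> 1
  row 6 [00110]: F1=0 F2=0 -> 0
  row 7 [00111]: F1=0 F2=0 -> 0
  row 8 [01000]: F1=0 F2=0 -> 0
  row 9 [01001]: F1=0 F2=0 -> 0
  row 10 [01010]: F1=1 F2=1 -> 0
  row 11 [01011]: F1=1 F2=1 -> 0
  row 12 [01100]: F1=0 F2=1 (differ) -> 1
  row 13 [01101]: F1=0 F2=1 (differ) -> 1
  row 14 [01110]: F1=1 F2=1 -> 0
  row 15 [01111]: F1=1 F2=1 -> 0
  row 16 [10000]: F1=1 F2=0 (differ) -> 1
  row 17 [10001]: F1=1 F2=0 (differ) -> 1
  row 18 [10010]: F1=1 F2=0 (differ) -> 1
  row 19 [10011]: F1=1 F2=0 (differ) -> 1
  row 20 [10100]: F1=1 F2=1 -> 0
  row 21 [10101]: F1=1 F2=1 -> 0
  row 22 [10110]: F1=1 F2=0 (differ) -> 1
  row 23 [10111]: F1=1 F2=0 (differ) -> 1
  row 24 [11000]: F1=1 F2=0 (differ) -> 1
  row 25 [11001]: F1=1 F2=0 (differ) -> 1
  row 26 [11010]: F1=1 F2=1 -> 0
  row 27 [11011]: F1=1 F2=1 -> 0
  row 28 [11100]: F1=1 F2=1 -> 0
  row 29 [11101]: F1=1 F2=1 -> 0
  row 30 [11110]: F1=1 F2=1 -> 0
  row 31 [11111]: F1=1 F2=1 -> 0
Full result column, 8 rows per line (p,q fixed per line; r,s,t runs 000..111 left to right):
  rows 0-7 [p,q=00]: 00001100  (ones: 2)
  rows 8-15 [p,q=01]: 00001100  (ones: 2)
  rows 16-23 [p,q=10]: 11110011  (ones: 6)
  rows 24-31 [p,q=11]: 11000000  (ones: 2)
Disagreements = 2+2+6+2 = 12

12
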